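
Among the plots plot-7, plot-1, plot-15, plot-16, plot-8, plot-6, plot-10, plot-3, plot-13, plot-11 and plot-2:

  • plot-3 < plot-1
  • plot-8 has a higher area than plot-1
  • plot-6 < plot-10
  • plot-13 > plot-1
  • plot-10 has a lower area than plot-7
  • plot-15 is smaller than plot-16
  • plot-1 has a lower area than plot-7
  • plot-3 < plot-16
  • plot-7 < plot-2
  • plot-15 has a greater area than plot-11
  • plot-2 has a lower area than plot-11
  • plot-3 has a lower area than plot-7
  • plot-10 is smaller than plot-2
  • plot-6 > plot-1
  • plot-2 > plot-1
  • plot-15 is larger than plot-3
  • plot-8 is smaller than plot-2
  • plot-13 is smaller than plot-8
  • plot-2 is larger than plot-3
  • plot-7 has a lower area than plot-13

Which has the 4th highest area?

plot-2

Chaining the given pairs: plot-3 < plot-1 < plot-6 < plot-10 < plot-7 < plot-13 < plot-8 < plot-2 < plot-11 < plot-15 < plot-16.
The 4th largest is plot-2.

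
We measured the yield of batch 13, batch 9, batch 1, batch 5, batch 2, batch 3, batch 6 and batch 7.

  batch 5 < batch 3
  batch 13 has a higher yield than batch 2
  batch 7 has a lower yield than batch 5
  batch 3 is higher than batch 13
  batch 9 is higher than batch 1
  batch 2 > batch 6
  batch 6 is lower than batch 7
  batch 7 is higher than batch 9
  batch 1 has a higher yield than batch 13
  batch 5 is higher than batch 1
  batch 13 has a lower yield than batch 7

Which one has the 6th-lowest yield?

The consecutive relations fix a unique order: batch 6 < batch 2 < batch 13 < batch 1 < batch 9 < batch 7 < batch 5 < batch 3.
The 6th smallest is batch 7.

batch 7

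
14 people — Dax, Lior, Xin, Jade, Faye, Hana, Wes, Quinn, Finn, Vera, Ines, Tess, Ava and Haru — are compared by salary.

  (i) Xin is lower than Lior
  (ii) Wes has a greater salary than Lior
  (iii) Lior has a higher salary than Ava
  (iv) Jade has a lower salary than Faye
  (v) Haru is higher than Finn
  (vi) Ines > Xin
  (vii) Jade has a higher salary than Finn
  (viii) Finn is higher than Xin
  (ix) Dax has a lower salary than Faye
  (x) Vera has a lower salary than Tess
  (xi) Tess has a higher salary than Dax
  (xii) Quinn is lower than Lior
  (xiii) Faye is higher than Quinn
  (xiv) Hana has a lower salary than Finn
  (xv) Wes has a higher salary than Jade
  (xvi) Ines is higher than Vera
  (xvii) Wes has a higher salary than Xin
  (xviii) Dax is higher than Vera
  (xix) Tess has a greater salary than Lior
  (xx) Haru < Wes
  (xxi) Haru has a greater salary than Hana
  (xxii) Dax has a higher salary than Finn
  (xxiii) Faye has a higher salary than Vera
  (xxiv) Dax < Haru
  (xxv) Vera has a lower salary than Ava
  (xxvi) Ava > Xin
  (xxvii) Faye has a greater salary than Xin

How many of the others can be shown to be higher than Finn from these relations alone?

6

The elements the relations force above Finn are Jade, Dax, Tess, Haru, Faye, Wes — no chain reaches any other.
That is 6.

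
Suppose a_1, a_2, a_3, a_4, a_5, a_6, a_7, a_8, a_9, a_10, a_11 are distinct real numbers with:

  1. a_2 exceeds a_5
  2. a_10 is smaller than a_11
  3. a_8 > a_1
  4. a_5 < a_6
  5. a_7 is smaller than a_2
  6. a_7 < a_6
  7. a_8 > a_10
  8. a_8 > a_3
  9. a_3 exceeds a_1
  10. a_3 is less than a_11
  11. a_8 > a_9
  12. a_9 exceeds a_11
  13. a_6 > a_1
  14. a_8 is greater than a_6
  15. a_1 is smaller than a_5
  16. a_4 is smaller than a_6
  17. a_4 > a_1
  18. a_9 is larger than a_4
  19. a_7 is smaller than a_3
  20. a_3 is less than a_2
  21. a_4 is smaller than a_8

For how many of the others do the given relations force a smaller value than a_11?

The elements the relations force below a_11 are a_10, a_1, a_7, a_3 — no chain reaches any other.
That is 4.

4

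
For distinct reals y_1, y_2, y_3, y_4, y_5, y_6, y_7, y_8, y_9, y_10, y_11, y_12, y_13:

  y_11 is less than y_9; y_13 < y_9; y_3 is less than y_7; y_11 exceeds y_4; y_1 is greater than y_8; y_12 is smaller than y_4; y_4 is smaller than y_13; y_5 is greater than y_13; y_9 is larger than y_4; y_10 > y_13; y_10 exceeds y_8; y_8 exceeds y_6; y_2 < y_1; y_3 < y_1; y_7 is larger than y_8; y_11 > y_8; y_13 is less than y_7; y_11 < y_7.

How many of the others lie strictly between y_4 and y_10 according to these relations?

Chaining upward from y_4 reaches: y_13, y_11, y_9, y_5, y_7.
Chaining downward from y_10 reaches: y_12, y_6, y_8, y_13.
Strictly between y_4 and y_10 are those in both lists: y_13 — 1 element.

1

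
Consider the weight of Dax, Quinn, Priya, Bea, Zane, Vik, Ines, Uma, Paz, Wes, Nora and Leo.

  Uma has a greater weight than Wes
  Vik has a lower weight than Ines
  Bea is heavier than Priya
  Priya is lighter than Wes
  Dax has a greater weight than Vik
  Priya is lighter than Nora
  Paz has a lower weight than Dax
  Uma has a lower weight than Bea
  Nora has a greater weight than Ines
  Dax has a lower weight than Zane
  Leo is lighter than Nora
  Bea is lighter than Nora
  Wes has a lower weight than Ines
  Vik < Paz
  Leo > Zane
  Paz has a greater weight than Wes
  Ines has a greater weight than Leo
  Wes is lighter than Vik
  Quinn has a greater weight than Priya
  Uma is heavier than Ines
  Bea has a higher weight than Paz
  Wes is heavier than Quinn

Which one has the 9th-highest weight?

Piecing the relations together gives one ordering: Priya < Quinn < Wes < Vik < Paz < Dax < Zane < Leo < Ines < Uma < Bea < Nora.
Counting 9 from the largest end gives Vik.

Vik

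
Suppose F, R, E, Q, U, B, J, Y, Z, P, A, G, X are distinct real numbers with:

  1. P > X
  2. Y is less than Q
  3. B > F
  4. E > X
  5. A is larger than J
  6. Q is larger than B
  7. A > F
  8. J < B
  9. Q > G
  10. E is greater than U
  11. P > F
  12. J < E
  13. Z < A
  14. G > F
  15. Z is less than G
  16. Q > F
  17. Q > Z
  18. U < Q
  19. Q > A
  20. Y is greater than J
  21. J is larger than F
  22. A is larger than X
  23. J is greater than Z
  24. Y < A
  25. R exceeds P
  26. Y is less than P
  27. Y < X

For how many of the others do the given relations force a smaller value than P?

5

Directly below P: F, Y, X.
One step further: J (4 so far).
One step further: Z (5 so far).
No other element is forced below P by the given relations, so the count is 5.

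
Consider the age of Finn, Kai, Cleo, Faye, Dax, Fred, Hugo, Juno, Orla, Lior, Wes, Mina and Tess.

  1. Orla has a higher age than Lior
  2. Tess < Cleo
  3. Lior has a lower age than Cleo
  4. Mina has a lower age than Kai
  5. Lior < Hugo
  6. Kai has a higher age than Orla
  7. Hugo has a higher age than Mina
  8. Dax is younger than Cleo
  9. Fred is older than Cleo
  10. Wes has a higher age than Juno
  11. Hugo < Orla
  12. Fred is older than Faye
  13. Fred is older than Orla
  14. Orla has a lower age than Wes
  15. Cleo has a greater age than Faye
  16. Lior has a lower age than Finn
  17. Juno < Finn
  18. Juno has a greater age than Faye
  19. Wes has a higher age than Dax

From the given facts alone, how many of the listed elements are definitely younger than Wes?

7

The elements the relations force below Wes are Lior, Dax, Faye, Mina, Hugo, Juno, Orla — no chain reaches any other.
That is 7.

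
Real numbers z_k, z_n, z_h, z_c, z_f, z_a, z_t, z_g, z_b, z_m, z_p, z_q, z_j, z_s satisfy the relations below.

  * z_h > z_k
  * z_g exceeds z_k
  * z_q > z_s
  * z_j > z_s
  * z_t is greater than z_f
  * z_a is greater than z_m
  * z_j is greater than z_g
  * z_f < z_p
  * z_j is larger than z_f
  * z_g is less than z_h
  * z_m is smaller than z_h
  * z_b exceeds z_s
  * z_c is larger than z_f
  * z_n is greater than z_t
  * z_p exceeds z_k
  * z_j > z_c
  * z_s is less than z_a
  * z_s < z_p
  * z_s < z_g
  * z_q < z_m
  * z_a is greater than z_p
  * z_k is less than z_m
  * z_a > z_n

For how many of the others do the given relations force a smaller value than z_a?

The elements the relations force below z_a are z_s, z_q, z_k, z_f, z_m, z_p, z_t, z_n — no chain reaches any other.
That is 8.

8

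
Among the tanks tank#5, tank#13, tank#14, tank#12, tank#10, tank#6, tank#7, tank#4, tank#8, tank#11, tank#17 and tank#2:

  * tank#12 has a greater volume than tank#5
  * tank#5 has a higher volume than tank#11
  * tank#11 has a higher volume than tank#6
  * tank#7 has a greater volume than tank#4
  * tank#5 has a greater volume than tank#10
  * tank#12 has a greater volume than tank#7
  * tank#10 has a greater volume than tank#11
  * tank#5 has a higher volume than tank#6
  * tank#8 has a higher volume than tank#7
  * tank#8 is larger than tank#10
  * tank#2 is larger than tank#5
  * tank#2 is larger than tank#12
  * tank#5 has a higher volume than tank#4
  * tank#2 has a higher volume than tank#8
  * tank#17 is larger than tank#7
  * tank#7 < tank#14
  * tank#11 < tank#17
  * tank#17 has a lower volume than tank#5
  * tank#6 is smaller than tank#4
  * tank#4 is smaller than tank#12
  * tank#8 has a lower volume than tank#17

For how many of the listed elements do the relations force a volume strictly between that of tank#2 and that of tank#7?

The relations place tank#7 below tank#2. An element lies strictly between them when it is forced above tank#7 and also forced below tank#2.
Above tank#7: {tank#14, tank#8, tank#17, tank#5, tank#12}. Below tank#2: {tank#6, tank#11, tank#4, tank#10, tank#8, tank#17, tank#5, tank#12}.
Intersection: {tank#8, tank#17, tank#5, tank#12} — 4.

4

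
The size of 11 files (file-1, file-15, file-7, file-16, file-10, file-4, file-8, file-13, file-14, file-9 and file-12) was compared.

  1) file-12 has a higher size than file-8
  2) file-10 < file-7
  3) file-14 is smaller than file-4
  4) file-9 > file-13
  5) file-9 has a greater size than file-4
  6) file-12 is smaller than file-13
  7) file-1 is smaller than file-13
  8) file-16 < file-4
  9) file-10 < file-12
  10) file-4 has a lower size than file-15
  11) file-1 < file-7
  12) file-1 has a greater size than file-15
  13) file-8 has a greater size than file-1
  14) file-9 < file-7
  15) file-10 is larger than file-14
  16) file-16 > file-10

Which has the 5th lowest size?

Piecing the relations together gives one ordering: file-14 < file-10 < file-16 < file-4 < file-15 < file-1 < file-8 < file-12 < file-13 < file-9 < file-7.
Counting 5 from the smallest end gives file-15.

file-15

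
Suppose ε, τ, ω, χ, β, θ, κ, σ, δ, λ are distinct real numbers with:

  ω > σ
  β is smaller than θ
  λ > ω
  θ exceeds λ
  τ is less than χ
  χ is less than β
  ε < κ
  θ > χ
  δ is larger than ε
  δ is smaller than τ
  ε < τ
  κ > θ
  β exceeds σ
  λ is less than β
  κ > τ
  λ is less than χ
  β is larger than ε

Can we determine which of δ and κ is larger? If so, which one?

Following the relations from δ: δ < τ < χ < β < θ < κ.
So κ is larger.

κ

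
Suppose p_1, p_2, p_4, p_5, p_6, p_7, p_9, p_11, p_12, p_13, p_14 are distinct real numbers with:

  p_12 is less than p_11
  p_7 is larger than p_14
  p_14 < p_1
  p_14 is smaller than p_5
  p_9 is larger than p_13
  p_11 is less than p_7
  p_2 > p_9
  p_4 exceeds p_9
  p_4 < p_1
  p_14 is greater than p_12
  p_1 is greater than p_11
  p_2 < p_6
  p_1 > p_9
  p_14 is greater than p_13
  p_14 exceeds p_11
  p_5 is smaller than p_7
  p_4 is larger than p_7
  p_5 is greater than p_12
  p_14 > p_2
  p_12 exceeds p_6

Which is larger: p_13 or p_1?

p_1

p_13 < p_9 and p_9 < p_2 give p_13 < p_2.
With p_2 < p_6: p_13 < p_9 < p_2 < p_6.
Then p_6 < p_12 extends the chain to p_12.
Then p_12 < p_11 extends the chain to p_11.
With p_11 < p_14: p_13 < p_9 < p_2 < p_6 < p_12 < p_11 < p_14.
With p_14 < p_5: p_13 < p_9 < p_2 < p_6 < p_12 < p_11 < p_14 < p_5.
With p_5 < p_7: p_13 < p_9 < p_2 < p_6 < p_12 < p_11 < p_14 < p_5 < p_7.
With p_7 < p_4: p_13 < p_9 < p_2 < p_6 < p_12 < p_11 < p_14 < p_5 < p_7 < p_4.
Then p_4 < p_1 extends the chain to p_1.
So p_13 < p_1; p_1 is the larger of the two.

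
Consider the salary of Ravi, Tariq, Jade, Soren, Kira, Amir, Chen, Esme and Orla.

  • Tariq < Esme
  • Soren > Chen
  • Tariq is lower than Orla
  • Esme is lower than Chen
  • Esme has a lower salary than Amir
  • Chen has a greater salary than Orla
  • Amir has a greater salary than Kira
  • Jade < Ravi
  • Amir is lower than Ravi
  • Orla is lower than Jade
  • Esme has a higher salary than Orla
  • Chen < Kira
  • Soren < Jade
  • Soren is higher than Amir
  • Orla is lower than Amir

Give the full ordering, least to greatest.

The consecutive links are each given: Tariq < Orla; Orla < Esme; Esme < Chen; Chen < Kira; Kira < Amir; Amir < Soren; Soren < Jade; Jade < Ravi.

Tariq < Orla < Esme < Chen < Kira < Amir < Soren < Jade < Ravi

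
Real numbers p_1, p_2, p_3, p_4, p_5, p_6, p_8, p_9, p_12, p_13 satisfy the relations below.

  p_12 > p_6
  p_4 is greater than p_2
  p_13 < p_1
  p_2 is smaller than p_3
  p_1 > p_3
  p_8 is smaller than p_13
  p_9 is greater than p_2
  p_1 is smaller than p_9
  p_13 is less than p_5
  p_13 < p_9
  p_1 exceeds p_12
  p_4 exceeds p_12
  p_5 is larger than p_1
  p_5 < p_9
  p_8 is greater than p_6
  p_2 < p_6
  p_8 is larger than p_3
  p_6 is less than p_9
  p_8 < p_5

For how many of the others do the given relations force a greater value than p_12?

Directly above p_12: p_1, p_4.
One step further: p_5, p_9 (4 so far).
Nothing else is reachable above p_12; 4 in all.

4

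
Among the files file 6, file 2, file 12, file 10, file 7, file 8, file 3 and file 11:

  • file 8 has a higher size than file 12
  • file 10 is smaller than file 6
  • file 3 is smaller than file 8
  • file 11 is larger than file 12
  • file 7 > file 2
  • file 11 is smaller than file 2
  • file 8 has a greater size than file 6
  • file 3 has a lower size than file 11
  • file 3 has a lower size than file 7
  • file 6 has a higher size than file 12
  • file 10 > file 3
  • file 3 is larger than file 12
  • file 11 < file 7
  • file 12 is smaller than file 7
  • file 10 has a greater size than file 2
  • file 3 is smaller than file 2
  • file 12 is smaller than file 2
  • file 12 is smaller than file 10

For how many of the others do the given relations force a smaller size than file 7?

4

Directly below file 7: file 12, file 3, file 11, file 2.
Nothing else is reachable below file 7; 4 in all.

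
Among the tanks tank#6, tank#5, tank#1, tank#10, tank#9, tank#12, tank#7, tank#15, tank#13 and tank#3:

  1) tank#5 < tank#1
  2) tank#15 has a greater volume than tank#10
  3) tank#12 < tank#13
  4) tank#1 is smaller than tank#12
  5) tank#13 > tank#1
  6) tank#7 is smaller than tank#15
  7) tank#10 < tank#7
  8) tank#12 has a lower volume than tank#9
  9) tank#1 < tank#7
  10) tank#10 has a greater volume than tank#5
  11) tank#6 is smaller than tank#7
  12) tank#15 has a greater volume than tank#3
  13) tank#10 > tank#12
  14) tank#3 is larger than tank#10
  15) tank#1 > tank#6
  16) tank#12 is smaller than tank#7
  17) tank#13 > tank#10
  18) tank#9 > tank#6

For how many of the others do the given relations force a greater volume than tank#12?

6

Directly above tank#12: tank#10, tank#9, tank#7, tank#13.
One step further: tank#3, tank#15 (6 so far).
No other element is forced above tank#12 by the given relations, so the count is 6.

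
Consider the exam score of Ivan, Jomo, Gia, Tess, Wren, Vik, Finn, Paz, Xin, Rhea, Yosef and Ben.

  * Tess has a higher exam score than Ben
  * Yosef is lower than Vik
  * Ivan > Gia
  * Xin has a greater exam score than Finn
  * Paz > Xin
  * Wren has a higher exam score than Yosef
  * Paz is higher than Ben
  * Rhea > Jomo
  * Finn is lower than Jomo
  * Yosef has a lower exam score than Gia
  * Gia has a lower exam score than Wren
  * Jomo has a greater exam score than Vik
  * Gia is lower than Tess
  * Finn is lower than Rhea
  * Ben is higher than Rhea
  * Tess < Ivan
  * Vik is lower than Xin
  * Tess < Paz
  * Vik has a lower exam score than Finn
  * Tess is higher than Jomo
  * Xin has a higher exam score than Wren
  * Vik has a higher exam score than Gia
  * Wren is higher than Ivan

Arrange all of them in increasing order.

The consecutive links are each given: Yosef < Gia; Gia < Vik; Vik < Finn; Finn < Jomo; Jomo < Rhea; Rhea < Ben; Ben < Tess; Tess < Ivan; Ivan < Wren; Wren < Xin; Xin < Paz.

Yosef < Gia < Vik < Finn < Jomo < Rhea < Ben < Tess < Ivan < Wren < Xin < Paz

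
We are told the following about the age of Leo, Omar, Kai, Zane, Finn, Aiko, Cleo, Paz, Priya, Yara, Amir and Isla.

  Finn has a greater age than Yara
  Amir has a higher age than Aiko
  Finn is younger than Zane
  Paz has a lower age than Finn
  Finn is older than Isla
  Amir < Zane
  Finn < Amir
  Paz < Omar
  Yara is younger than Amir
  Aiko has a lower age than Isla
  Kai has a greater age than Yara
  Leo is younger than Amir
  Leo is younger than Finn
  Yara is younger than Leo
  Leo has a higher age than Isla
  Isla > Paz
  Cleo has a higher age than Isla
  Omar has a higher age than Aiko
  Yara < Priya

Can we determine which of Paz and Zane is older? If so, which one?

Zane

Paz < Isla < Leo < Amir < Zane, by transitivity through Isla, Leo, Amir.
So Zane is older.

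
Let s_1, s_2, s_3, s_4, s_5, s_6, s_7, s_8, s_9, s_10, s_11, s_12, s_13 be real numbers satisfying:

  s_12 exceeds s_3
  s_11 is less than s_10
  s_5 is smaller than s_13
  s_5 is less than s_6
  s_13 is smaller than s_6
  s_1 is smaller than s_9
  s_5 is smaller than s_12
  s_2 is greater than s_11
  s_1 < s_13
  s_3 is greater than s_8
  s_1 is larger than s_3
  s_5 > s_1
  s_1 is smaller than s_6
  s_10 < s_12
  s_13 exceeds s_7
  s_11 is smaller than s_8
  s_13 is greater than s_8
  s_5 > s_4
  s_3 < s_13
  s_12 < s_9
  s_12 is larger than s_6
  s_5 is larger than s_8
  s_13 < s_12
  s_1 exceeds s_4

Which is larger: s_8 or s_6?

Chaining the given relations: s_8 < s_3 < s_1 < s_5 < s_13 < s_6.
So s_8 < s_6; s_6 is the larger of the two.

s_6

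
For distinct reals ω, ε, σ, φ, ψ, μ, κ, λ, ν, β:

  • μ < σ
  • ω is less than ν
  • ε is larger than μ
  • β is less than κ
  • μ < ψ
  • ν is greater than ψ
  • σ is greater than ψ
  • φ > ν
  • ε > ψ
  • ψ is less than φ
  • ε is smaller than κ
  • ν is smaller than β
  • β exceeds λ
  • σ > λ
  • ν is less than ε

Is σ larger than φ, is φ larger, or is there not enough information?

Following every chain through σ: below σ we get μ, λ, ψ.
φ is not reached, and no chain runs the other way from φ to σ.
So the given relations leave the order of σ and φ undetermined.

undetermined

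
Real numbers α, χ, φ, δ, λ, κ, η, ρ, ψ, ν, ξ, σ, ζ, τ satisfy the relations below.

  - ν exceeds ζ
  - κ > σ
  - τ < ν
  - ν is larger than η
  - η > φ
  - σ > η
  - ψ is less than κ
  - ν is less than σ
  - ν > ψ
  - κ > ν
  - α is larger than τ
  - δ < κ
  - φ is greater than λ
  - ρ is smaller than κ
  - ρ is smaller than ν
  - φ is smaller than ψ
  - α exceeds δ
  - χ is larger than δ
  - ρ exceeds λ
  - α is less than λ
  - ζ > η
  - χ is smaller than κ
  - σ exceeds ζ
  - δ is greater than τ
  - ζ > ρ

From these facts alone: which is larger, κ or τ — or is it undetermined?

The relevant relations are τ < δ; δ < α; α < λ; λ < φ; φ < η; η < ζ; ζ < ν; ν < σ; σ < κ.
Together: τ < δ < α < λ < φ < η < ζ < ν < σ < κ.
So κ is larger.

κ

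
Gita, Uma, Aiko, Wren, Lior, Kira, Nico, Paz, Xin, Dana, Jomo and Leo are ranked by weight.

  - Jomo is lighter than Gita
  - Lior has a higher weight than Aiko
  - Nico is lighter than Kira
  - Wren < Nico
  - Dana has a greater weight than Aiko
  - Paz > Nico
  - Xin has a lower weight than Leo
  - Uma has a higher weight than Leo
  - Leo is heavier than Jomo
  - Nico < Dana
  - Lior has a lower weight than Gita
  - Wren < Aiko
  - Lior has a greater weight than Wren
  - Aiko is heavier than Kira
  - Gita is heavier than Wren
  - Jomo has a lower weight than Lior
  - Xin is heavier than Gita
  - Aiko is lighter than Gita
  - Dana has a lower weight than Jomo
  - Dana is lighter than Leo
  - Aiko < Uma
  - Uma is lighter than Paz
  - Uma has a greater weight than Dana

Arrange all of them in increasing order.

Each adjacent pair is fixed by a given relation: Wren < Nico; Nico < Kira; Kira < Aiko; Aiko < Dana; Dana < Jomo; Jomo < Lior; Lior < Gita; Gita < Xin; Xin < Leo; Leo < Uma; Uma < Paz. Chaining them end to end gives the full order.

Wren < Nico < Kira < Aiko < Dana < Jomo < Lior < Gita < Xin < Leo < Uma < Paz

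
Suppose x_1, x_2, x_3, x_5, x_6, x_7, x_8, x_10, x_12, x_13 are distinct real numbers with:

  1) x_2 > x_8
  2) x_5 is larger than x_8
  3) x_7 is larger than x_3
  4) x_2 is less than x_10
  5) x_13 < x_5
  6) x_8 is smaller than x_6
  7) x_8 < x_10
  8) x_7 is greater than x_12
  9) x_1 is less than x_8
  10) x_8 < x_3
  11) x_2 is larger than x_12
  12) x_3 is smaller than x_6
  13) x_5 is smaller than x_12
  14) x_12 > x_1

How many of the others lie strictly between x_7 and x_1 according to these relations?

4

Chaining upward from x_1 reaches: x_8, x_5, x_12, x_3, x_2, x_10, x_6.
Chaining downward from x_7 reaches: x_8, x_13, x_5, x_12, x_3.
Strictly between x_1 and x_7 are those in both lists: x_8, x_5, x_12, x_3 — 4 elements.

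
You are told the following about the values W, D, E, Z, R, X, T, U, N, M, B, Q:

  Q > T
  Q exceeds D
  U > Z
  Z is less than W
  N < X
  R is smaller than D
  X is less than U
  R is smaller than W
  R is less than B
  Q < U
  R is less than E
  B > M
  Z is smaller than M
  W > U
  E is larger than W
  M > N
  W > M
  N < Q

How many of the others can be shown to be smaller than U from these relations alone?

Directly below U: Z, Q, X.
One step further: T, N, D (6 so far).
One step further: R (7 so far).
No other element is forced below U by the given relations, so the count is 7.

7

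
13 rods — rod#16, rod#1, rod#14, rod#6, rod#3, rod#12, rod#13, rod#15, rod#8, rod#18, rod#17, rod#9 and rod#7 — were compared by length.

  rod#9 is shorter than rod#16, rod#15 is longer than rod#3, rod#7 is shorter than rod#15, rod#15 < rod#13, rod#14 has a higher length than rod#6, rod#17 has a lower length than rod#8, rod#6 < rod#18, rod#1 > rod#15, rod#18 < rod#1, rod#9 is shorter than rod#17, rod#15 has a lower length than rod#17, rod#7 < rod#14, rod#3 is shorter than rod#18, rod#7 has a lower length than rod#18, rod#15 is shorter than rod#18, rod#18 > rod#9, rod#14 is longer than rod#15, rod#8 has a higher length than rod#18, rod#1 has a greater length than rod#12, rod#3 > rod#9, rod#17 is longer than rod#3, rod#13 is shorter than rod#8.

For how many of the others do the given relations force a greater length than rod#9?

9

The elements the relations force above rod#9 are rod#3, rod#16, rod#15, rod#17, rod#13, rod#14, rod#18, rod#8, rod#1 — no chain reaches any other.
That is 9.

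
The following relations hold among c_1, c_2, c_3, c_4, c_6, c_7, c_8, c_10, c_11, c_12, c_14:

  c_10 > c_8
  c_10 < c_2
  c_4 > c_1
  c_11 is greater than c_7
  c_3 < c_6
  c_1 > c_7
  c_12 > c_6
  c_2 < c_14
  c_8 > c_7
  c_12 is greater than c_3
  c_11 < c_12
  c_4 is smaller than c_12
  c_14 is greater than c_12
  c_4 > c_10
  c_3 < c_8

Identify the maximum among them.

c_7 is not greatest since c_7 < c_8; c_3 is not greatest since c_3 < c_6; c_11 is not greatest since c_11 < c_12; c_1 is not greatest since c_1 < c_4; c_8 is not greatest since c_8 < c_10; c_6 is not greatest since c_6 < c_12; c_10 is not greatest since c_10 < c_4; c_2 is not greatest since c_2 < c_14; c_4 is not greatest since c_4 < c_12; c_12 is not greatest since c_12 < c_14.
Only c_14 has nothing above it, so c_14 is the maximum.

c_14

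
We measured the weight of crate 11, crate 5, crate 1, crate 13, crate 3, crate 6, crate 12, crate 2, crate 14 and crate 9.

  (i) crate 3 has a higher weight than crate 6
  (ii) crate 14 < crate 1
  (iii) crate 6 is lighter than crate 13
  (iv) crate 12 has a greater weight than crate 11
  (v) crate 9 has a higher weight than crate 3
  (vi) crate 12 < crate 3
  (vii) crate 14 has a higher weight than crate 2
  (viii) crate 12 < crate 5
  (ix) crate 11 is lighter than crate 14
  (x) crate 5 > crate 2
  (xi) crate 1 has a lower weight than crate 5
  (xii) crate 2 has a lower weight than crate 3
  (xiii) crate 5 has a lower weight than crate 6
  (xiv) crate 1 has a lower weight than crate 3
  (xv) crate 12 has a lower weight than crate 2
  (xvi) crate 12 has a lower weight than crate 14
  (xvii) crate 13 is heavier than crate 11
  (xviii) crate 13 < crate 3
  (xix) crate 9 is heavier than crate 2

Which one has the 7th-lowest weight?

The consecutive relations fix a unique order: crate 11 < crate 12 < crate 2 < crate 14 < crate 1 < crate 5 < crate 6 < crate 13 < crate 3 < crate 9.
Counting 7 from the smallest end gives crate 6.

crate 6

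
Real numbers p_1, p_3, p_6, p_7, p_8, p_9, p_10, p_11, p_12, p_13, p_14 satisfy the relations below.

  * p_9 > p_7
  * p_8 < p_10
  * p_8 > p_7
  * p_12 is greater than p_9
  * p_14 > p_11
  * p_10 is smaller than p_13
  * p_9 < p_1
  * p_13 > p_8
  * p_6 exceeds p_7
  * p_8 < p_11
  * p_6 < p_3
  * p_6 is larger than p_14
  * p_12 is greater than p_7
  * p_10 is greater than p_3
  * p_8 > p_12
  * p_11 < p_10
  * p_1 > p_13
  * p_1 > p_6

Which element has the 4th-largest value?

p_3

Piecing the relations together gives one ordering: p_7 < p_9 < p_12 < p_8 < p_11 < p_14 < p_6 < p_3 < p_10 < p_13 < p_1.
Counting 4 from the largest end gives p_3.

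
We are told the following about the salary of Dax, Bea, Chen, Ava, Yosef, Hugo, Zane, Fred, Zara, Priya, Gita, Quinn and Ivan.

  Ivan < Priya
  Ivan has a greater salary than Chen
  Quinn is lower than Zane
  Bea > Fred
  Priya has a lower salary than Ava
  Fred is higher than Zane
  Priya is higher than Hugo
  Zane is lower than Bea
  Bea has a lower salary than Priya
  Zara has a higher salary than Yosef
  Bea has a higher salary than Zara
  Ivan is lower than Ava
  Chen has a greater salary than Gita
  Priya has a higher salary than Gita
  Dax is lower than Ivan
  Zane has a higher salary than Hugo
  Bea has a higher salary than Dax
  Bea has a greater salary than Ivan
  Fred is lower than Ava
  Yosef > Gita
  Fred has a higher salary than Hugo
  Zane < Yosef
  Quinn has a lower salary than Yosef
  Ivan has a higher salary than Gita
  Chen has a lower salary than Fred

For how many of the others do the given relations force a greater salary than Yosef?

From Yosef the given relations immediately reach Zara.
From those, Bea — 2 in total.
From those, Priya — 3 in total.
From those, Ava — 4 in total.
Nothing else is reachable above Yosef; 4 in all.

4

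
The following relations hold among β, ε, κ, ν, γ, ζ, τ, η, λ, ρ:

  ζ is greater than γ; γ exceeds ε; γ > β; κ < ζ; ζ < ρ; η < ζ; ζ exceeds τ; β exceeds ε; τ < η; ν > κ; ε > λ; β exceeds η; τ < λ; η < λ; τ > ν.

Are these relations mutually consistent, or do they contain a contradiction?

consistent

Every relation is compatible with κ < ν < τ < η < λ < ε < β < γ < ζ < ρ; the set is consistent.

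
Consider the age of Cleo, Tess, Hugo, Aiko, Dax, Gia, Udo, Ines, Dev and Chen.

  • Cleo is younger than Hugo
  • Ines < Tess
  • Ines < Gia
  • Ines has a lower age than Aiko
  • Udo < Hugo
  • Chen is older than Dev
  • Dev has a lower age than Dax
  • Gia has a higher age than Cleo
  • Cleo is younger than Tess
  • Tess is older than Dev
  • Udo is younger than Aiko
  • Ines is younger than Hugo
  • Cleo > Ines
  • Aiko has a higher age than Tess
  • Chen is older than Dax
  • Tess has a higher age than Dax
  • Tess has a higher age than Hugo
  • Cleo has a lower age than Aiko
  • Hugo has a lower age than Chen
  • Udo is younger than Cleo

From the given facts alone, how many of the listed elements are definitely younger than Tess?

6

From Tess the given relations immediately reach Dev, Ines, Cleo, Dax, Hugo.
From those, Udo — 6 in total.
No other element is forced below Tess by the given relations, so the count is 6.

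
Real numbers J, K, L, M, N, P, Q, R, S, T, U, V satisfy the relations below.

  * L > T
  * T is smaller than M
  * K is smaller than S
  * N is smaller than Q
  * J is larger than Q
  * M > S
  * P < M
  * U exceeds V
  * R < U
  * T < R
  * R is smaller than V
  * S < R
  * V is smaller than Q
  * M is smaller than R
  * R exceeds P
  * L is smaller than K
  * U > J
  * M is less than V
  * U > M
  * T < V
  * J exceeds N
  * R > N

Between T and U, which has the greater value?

The relevant relations are T < L; L < K; K < S; S < M; M < R; R < V; V < Q; Q < J; J < U.
Chaining these gives T < L < K < S < M < R < V < Q < J < U.
So T < U; U is the larger of the two.

U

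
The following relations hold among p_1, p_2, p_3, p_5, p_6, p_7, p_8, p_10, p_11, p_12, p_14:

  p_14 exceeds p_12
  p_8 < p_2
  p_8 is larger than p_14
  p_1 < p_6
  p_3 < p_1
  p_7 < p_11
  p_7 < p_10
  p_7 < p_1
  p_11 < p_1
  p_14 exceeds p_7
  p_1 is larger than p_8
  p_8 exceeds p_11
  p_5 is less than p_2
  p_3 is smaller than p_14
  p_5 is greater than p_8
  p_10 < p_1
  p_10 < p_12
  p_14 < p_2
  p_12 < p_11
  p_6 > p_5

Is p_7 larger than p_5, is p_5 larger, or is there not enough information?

The relevant relations are p_7 < p_10; p_10 < p_12; p_12 < p_11; p_11 < p_8; p_8 < p_5.
Chaining these gives p_7 < p_10 < p_12 < p_11 < p_8 < p_5.
So p_5 is larger.

p_5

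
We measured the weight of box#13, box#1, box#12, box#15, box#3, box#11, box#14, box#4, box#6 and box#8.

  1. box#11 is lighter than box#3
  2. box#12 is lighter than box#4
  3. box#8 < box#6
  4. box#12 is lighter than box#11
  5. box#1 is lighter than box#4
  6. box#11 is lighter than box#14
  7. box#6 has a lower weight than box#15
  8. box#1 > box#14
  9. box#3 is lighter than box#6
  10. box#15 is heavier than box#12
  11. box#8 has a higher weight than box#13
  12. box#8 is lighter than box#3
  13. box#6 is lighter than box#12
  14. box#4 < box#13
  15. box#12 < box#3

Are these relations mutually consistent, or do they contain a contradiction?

inconsistent

Chaining the given relations yields box#12 < box#11 < box#14 < box#1 < box#4 < box#13 < box#8 < box#3 < box#6, so box#12 < box#6. But one relation states box#6 < box#12. These cannot both hold.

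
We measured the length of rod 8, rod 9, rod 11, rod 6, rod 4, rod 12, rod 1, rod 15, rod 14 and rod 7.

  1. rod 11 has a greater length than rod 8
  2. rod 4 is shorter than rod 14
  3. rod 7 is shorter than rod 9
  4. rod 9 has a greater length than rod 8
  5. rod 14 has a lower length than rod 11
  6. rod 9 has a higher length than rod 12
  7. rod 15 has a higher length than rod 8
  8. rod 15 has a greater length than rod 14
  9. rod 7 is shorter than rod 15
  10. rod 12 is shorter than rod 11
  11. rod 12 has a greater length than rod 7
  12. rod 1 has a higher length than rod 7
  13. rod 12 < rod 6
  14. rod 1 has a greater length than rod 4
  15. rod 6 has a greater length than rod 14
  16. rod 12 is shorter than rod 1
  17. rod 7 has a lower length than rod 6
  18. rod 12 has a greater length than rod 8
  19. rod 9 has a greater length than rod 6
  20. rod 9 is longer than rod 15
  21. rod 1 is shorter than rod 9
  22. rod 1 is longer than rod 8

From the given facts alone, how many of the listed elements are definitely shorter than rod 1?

4

From rod 1 the given relations immediately reach rod 8, rod 4, rod 7, rod 12.
Nothing else is reachable below rod 1; 4 in all.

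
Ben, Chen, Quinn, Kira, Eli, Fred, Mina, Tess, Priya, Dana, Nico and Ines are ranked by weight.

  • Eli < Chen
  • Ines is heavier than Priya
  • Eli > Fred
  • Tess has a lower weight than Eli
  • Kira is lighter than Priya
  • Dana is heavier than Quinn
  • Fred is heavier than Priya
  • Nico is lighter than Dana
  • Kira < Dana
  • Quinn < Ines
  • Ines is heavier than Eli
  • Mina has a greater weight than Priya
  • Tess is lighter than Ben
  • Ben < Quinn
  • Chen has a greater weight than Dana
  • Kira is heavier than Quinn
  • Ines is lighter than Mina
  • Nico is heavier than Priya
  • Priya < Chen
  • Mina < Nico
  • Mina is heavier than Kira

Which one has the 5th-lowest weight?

Chaining the given pairs: Tess < Ben < Quinn < Kira < Priya < Fred < Eli < Ines < Mina < Nico < Dana < Chen.
Counting 5 from the smallest end gives Priya.

Priya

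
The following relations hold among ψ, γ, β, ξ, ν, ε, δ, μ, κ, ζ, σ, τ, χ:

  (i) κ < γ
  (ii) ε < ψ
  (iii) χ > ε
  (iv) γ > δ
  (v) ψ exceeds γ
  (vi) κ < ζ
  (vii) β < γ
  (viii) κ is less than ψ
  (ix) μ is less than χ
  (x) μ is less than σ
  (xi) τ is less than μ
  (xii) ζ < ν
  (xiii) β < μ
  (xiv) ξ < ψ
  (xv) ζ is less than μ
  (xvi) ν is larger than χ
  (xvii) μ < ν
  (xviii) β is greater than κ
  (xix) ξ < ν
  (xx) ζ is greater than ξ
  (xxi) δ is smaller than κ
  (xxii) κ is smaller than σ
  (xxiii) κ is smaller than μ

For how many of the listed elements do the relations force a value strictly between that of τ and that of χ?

The relations place τ below χ. An element lies strictly between them when it is forced above τ and also forced below χ.
Above τ: {μ, ν, σ}. Below χ: {δ, κ, ξ, β, ζ, μ, ε}.
Intersection: {μ} — 1.

1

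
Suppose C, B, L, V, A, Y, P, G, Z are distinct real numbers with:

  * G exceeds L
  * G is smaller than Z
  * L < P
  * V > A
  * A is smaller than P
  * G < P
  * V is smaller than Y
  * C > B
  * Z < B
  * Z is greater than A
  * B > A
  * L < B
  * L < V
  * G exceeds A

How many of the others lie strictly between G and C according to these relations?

The relations place G below C. An element lies strictly between them when it is forced above G and also forced below C.
Above G: {P, Z, B}. Below C: {A, L, Z, B}.
Intersection: {Z, B} — 2.

2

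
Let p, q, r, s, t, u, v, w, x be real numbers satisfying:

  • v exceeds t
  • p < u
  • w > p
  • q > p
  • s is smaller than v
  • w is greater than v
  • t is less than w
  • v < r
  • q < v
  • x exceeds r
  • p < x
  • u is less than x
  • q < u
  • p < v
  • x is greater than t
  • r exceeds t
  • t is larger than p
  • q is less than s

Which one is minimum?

Chaining upward from p: directly above it, t, q, v, u, w, x; then s, r.
That covers every other element, and nothing is given below p, so p is the minimum.

p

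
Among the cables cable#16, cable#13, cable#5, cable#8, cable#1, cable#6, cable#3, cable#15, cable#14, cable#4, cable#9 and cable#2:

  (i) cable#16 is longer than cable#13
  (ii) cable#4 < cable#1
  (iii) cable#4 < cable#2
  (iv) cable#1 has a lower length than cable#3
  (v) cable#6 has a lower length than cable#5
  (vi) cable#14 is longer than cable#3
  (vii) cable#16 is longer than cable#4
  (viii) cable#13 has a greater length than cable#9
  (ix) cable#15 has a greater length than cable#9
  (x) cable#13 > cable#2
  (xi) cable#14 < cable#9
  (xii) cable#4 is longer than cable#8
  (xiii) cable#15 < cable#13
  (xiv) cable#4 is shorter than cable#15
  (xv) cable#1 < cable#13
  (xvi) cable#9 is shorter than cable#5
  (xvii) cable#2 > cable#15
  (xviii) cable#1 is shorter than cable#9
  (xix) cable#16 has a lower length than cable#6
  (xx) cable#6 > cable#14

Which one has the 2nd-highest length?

cable#6

Chaining the given pairs: cable#8 < cable#4 < cable#1 < cable#3 < cable#14 < cable#9 < cable#15 < cable#2 < cable#13 < cable#16 < cable#6 < cable#5.
The 2nd largest is cable#6.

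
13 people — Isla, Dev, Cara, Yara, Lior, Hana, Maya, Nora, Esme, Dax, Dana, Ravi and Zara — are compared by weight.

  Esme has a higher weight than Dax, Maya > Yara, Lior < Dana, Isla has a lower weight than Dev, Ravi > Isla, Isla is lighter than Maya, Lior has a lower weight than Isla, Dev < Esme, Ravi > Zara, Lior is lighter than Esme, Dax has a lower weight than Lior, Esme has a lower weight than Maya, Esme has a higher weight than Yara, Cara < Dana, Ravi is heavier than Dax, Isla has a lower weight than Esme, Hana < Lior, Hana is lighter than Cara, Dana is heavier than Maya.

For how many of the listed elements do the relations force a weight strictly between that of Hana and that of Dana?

The relations place Hana below Dana. An element lies strictly between them when it is forced above Hana and also forced below Dana.
Above Hana: {Lior, Isla, Dev, Esme, Maya, Ravi, Cara}. Below Dana: {Dax, Lior, Isla, Yara, Dev, Esme, Maya, Cara}.
Intersection: {Lior, Isla, Dev, Esme, Maya, Cara} — 6.

6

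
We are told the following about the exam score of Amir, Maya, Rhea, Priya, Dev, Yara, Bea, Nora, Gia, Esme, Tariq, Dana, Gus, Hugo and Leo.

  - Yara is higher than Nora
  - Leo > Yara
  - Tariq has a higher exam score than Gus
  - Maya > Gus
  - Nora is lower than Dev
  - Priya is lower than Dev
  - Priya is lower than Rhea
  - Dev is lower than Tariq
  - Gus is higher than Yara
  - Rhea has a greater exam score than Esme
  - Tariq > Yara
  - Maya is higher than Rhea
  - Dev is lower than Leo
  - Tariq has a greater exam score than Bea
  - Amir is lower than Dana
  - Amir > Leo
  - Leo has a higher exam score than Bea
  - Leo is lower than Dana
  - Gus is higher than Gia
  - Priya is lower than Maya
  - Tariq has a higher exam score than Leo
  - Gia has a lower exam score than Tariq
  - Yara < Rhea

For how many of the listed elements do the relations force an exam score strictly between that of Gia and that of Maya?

1

The relations place Gia below Maya. An element lies strictly between them when it is forced above Gia and also forced below Maya.
Above Gia: {Gus, Tariq}. Below Maya: {Nora, Yara, Priya, Esme, Gus, Rhea}.
Intersection: {Gus} — 1.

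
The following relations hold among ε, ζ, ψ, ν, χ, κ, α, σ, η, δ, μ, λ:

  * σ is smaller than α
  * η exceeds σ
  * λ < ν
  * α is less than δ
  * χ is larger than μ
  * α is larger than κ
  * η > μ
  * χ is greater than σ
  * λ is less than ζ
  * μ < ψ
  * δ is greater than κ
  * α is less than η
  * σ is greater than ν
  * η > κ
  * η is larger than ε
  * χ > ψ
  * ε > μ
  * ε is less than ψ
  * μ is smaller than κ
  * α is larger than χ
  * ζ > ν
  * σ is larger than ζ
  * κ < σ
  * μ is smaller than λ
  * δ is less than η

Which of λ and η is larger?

η

Chaining the given relations: λ < ν < ζ < σ < χ < α < δ < η.
So λ < η; η is the larger of the two.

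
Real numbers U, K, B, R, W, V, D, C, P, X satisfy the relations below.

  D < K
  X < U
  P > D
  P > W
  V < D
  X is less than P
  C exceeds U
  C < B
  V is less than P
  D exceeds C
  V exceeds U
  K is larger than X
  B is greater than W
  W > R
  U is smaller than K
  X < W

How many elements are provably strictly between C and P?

1

The relations place C below P. An element lies strictly between them when it is forced above C and also forced below P.
Above C: {B, D, K}. Below P: {X, U, R, W, V, D}.
Intersection: {D} — 1.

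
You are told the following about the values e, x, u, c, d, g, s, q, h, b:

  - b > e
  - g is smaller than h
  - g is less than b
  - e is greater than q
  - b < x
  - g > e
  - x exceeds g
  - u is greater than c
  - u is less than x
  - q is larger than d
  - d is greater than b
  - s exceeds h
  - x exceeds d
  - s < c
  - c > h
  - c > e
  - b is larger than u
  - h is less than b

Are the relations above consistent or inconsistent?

inconsistent

Chaining the given relations yields q < e < g < h < s < c < u < b < d, so q < d. But one relation states d < q. These cannot both hold.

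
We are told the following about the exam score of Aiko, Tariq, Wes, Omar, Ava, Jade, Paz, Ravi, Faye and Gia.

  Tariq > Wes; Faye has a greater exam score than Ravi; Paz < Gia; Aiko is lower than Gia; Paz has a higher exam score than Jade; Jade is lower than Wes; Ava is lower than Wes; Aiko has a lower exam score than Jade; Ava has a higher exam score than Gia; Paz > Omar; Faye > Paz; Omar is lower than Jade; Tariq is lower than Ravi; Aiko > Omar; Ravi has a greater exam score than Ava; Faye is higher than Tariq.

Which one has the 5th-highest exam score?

Ava

The consecutive relations fix a unique order: Omar < Aiko < Jade < Paz < Gia < Ava < Wes < Tariq < Ravi < Faye.
Counting 5 from the largest end gives Ava.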